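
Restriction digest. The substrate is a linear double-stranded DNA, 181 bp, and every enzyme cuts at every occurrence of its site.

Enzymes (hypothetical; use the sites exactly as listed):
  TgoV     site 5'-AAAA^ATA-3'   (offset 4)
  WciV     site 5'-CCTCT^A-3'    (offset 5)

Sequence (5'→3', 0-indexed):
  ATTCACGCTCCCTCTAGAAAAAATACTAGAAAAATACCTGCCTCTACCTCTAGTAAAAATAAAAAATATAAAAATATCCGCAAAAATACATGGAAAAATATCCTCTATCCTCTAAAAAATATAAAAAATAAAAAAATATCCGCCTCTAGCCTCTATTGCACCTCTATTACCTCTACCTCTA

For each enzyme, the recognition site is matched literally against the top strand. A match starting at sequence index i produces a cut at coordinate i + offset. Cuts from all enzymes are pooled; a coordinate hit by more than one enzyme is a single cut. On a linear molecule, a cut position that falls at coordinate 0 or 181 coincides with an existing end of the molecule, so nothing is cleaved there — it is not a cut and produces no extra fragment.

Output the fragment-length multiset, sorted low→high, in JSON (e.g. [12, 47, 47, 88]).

Per-enzyme occurrences:
  TgoV AAAAATA/4: at [18, 29, 54, 61, 69, 81, 93, 114, 123, 131] ⇒ [22, 33, 58, 65, 73, 85, 97, 118, 127, 135]
  WciV CCTCTA/5: at [10, 40, 46, 101, 108, 142, 149, 160, 169, 175] ⇒ [15, 45, 51, 106, 113, 147, 154, 165, 174, 180]

All cut coordinates (distinct, sorted): [15, 22, 33, 45, 51, 58, 65, 73, 85, 97, 106, 113, 118, 127, 135, 147, 154, 165, 174, 180]

Fragments:
  [0,15): 15 bp
  [15,22): 7 bp
  [22,33): 11 bp
  [33,45): 12 bp
  [45,51): 6 bp
  [51,58): 7 bp
  [58,65): 7 bp
  [65,73): 8 bp
  [73,85): 12 bp
  [85,97): 12 bp
  [97,106): 9 bp
  [106,113): 7 bp
  [113,118): 5 bp
  [118,127): 9 bp
  [127,135): 8 bp
  [135,147): 12 bp
  [147,154): 7 bp
  [154,165): 11 bp
  [165,174): 9 bp
  [174,180): 6 bp
  [180,181): 1 bp

[1,5,6,6,7,7,7,7,7,8,8,9,9,9,11,11,12,12,12,12,15]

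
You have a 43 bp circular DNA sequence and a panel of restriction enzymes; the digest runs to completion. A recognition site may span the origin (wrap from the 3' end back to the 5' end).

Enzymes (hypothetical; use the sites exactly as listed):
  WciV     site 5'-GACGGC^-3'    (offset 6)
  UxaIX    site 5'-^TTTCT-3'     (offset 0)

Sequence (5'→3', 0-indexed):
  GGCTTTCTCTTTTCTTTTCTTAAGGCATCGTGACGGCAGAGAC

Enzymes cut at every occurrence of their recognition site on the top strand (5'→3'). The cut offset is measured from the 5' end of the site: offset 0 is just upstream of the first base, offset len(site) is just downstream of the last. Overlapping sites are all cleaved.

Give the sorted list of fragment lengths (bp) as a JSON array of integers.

Per-enzyme occurrences:
  WciV GACGGC/6: at [31, 40] ⇒ [3, 37]
  UxaIX TTTCT/0: at [3, 10, 15] ⇒ [3, 10, 15]

Pooled cuts: [3, 10, 15, 37]

Fragments:
  3→10: 7 bp
  10→15: 5 bp
  15→37: 22 bp
  37→3 (wrap): 43-37+3 = 9 bp

[5,7,9,22]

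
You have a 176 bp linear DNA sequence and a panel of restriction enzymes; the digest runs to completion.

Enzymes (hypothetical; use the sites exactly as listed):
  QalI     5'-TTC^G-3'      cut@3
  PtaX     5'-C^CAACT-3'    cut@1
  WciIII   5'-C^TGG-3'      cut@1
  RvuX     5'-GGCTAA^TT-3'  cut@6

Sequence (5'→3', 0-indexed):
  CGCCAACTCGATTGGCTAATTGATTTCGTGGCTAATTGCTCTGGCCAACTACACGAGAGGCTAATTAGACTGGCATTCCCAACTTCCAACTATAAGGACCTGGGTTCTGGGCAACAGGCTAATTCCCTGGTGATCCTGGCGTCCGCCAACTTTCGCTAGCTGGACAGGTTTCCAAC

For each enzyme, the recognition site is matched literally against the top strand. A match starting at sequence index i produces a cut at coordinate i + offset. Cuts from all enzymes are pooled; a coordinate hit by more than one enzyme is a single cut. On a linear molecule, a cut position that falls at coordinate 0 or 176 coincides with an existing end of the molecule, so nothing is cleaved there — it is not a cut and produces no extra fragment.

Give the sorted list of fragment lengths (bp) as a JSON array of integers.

Site scan:
  QalI (TTCG, off=3): starts [24, 151] → cuts [27, 154]
  PtaX (CCAACT, off=1): starts [2, 44, 78, 85, 145] → cuts [3, 45, 79, 86, 146]
  WciIII (CTGG, off=1): starts [40, 69, 99, 106, 126, 135, 159] → cuts [41, 70, 100, 107, 127, 136, 160]
  RvuX (GGCTAATT, off=6): starts [13, 29, 58, 116] → cuts [19, 35, 64, 122]

Pooled cuts: [3, 19, 27, 35, 41, 45, 64, 70, 79, 86, 100, 107, 122, 127, 136, 146, 154, 160]

Fragments:
  [0,3): 3 bp
  [3,19): 16 bp
  [19,27): 8 bp
  [27,35): 8 bp
  [35,41): 6 bp
  [41,45): 4 bp
  [45,64): 19 bp
  [64,70): 6 bp
  [70,79): 9 bp
  [79,86): 7 bp
  [86,100): 14 bp
  [100,107): 7 bp
  [107,122): 15 bp
  [122,127): 5 bp
  [127,136): 9 bp
  [136,146): 10 bp
  [146,154): 8 bp
  [154,160): 6 bp
  [160,176): 16 bp

[3,4,5,6,6,6,7,7,8,8,8,9,9,10,14,15,16,16,19]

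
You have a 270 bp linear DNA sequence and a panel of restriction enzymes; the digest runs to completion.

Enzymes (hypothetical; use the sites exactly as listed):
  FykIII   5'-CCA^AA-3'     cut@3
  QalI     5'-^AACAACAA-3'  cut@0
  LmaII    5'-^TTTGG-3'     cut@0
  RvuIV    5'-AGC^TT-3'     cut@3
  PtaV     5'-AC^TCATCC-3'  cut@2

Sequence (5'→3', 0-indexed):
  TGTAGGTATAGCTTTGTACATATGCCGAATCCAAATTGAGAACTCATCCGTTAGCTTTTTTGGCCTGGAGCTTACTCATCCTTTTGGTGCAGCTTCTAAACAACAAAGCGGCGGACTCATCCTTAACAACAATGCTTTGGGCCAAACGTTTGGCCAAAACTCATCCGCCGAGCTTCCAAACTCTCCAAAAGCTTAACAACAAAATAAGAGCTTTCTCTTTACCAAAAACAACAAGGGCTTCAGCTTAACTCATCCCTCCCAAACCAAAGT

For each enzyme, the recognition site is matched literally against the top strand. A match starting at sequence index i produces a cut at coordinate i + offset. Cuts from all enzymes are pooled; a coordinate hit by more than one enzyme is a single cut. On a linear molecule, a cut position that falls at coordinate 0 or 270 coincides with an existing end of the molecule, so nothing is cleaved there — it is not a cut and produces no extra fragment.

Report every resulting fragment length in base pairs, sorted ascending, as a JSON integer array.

[2,2,3,4,4,4,4,5,5,5,5,5,7,8,8,9,9,10,11,11,12,12,12,13,13,13,17,18,18,21]

Site scan:
  FykIII (CCAAA, off=3): starts [30, 141, 153, 175, 184, 221, 258, 263] → cuts [33, 144, 156, 178, 187, 224, 261, 266]
  QalI (AACAACAA, off=0): starts [98, 124, 194, 226] → cuts [98, 124, 194, 226]
  LmaII (TTTGG, off=0): starts [58, 82, 135, 148] → cuts [58, 82, 135, 148]
  RvuIV (AGCTT, off=3): starts [9, 52, 68, 90, 170, 189, 208, 241] → cuts [12, 55, 71, 93, 173, 192, 211, 244]
  PtaV (ACTCATCC, off=2): starts [41, 73, 114, 158, 247] → cuts [43, 75, 116, 160, 249]

Pooled cuts: [12, 33, 43, 55, 58, 71, 75, 82, 93, 98, 116, 124, 135, 144, 148, 156, 160, 173, 178, 187, 192, 194, 211, 224, 226, 244, 249, 261, 266]

Fragment lengths:
  [0,12): 12 bp
  [12,33): 21 bp
  [33,43): 10 bp
  [43,55): 12 bp
  [55,58): 3 bp
  [58,71): 13 bp
  [71,75): 4 bp
  [75,82): 7 bp
  [82,93): 11 bp
  [93,98): 5 bp
  [98,116): 18 bp
  [116,124): 8 bp
  [124,135): 11 bp
  [135,144): 9 bp
  [144,148): 4 bp
  [148,156): 8 bp
  [156,160): 4 bp
  [160,173): 13 bp
  [173,178): 5 bp
  [178,187): 9 bp
  [187,192): 5 bp
  [192,194): 2 bp
  [194,211): 17 bp
  [211,224): 13 bp
  [224,226): 2 bp
  [226,244): 18 bp
  [244,249): 5 bp
  [249,261): 12 bp
  [261,266): 5 bp
  [266,270): 4 bp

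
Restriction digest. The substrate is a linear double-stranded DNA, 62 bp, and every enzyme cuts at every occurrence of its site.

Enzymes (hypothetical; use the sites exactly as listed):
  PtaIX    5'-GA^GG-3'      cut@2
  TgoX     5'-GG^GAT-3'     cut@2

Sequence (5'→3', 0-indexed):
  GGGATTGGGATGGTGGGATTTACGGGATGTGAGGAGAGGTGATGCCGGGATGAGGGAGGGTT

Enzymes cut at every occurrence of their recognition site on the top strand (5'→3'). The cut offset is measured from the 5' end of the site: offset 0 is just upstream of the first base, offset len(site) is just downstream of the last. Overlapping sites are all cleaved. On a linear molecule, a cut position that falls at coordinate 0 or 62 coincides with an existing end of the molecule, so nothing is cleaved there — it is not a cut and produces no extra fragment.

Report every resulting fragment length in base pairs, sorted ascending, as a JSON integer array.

[2,4,5,5,5,6,7,8,9,11]

Scan for sites:
  PtaIX (GAGG, off=2): starts [30, 35, 51, 55] → cuts [32, 37, 53, 57]
  TgoX (GGGAT, off=2): starts [0, 6, 14, 23, 46] → cuts [2, 8, 16, 25, 48]

Pooled cuts: [2, 8, 16, 25, 32, 37, 48, 53, 57]

Fragment lengths:
  [0,2): 2 bp
  [2,8): 6 bp
  [8,16): 8 bp
  [16,25): 9 bp
  [25,32): 7 bp
  [32,37): 5 bp
  [37,48): 11 bp
  [48,53): 5 bp
  [53,57): 4 bp
  [57,62): 5 bp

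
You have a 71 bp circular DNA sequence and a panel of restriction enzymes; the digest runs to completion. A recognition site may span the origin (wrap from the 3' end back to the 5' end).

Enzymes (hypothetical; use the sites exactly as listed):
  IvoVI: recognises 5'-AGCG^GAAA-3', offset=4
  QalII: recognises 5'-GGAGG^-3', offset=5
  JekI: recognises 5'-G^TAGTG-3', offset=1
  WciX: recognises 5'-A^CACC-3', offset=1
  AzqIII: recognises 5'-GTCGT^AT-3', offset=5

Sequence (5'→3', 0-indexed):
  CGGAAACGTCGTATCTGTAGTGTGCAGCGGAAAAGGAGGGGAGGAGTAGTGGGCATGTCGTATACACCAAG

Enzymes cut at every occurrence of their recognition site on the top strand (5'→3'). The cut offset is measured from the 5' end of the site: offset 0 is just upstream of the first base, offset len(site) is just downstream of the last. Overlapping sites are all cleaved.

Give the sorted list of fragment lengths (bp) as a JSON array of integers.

Site scan:
  IvoVI AGCGGAAA/4: at [25, 69] ⇒ [2, 29]
  QalII GGAGG/5: at [34, 39] ⇒ [39, 44]
  JekI GTAGTG/1: at [16, 45] ⇒ [17, 46]
  WciX ACACC/1: at [63] ⇒ [64]
  AzqIII GTCGTAT/5: at [7, 56] ⇒ [12, 61]

All cut coordinates (distinct, sorted): [2, 12, 17, 29, 39, 44, 46, 61, 64]

Fragment lengths:
  2→12: 10 bp
  12→17: 5 bp
  17→29: 12 bp
  29→39: 10 bp
  39→44: 5 bp
  44→46: 2 bp
  46→61: 15 bp
  61→64: 3 bp
  64→2 (wrap): 71-64+2 = 9 bp

[2,3,5,5,9,10,10,12,15]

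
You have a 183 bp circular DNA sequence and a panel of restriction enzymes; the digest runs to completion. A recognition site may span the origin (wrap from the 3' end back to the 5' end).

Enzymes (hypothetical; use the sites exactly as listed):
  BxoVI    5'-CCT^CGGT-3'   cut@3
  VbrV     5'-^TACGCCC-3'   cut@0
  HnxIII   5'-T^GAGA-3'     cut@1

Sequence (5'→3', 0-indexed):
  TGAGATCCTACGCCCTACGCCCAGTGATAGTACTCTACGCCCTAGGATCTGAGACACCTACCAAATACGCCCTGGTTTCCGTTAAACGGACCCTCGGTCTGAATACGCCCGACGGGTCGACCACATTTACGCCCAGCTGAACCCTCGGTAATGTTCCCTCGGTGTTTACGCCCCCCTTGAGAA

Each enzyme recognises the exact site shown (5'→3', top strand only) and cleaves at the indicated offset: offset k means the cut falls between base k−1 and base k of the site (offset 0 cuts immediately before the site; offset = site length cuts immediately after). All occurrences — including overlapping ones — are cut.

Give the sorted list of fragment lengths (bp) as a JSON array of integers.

Site scan:
  BxoVI (CCTCGGT, off=3): starts [91, 142, 156] → cuts [94, 145, 159]
  VbrV (TACGCCC, off=0): starts [8, 15, 35, 65, 103, 127, 166] → cuts [8, 15, 35, 65, 103, 127, 166]
  HnxIII (TGAGA, off=1): starts [0, 49, 177] → cuts [1, 50, 178]

Pooled cuts: [1, 8, 15, 35, 50, 65, 94, 103, 127, 145, 159, 166, 178]

Fragments:
  1→8: 7 bp
  8→15: 7 bp
  15→35: 20 bp
  35→50: 15 bp
  50→65: 15 bp
  65→94: 29 bp
  94→103: 9 bp
  103→127: 24 bp
  127→145: 18 bp
  145→159: 14 bp
  159→166: 7 bp
  166→178: 12 bp
  178→1 (wrap): 183-178+1 = 6 bp

[6,7,7,7,9,12,14,15,15,18,20,24,29]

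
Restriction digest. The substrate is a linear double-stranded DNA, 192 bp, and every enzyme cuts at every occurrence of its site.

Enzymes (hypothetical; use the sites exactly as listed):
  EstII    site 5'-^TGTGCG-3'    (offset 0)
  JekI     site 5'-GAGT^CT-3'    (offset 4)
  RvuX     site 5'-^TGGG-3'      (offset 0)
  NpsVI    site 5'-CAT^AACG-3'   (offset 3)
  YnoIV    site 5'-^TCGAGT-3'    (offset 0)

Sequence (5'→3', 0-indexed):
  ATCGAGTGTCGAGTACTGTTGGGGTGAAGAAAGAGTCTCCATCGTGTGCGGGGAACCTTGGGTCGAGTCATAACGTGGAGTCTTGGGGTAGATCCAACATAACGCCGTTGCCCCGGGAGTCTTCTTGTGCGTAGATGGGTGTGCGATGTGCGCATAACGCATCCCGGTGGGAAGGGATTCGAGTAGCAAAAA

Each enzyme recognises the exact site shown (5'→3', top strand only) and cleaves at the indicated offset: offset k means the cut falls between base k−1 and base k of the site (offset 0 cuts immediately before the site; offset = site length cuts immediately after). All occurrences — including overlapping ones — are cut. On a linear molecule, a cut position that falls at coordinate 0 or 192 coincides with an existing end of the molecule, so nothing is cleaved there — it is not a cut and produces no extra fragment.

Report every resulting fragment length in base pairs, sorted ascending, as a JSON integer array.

[1,2,4,4,5,7,7,8,9,9,10,10,11,11,12,14,14,17,17,20]

Per-enzyme occurrences:
  EstII (TGTGCG, off=0): starts [44, 125, 139, 146] → cuts [44, 125, 139, 146]
  JekI (GAGTCT, off=4): starts [32, 77, 116] → cuts [36, 81, 120]
  RvuX (TGGG, off=0): starts [19, 58, 83, 135, 167] → cuts [19, 58, 83, 135, 167]
  NpsVI (CATAACG, off=3): starts [68, 97, 152] → cuts [71, 100, 155]
  YnoIV (TCGAGT, off=0): starts [1, 8, 62, 178] → cuts [1, 8, 62, 178]

Pooled cuts: [1, 8, 19, 36, 44, 58, 62, 71, 81, 83, 100, 120, 125, 135, 139, 146, 155, 167, 178]

Fragment lengths:
  [0,1): 1 bp
  [1,8): 7 bp
  [8,19): 11 bp
  [19,36): 17 bp
  [36,44): 8 bp
  [44,58): 14 bp
  [58,62): 4 bp
  [62,71): 9 bp
  [71,81): 10 bp
  [81,83): 2 bp
  [83,100): 17 bp
  [100,120): 20 bp
  [120,125): 5 bp
  [125,135): 10 bp
  [135,139): 4 bp
  [139,146): 7 bp
  [146,155): 9 bp
  [155,167): 12 bp
  [167,178): 11 bp
  [178,192): 14 bp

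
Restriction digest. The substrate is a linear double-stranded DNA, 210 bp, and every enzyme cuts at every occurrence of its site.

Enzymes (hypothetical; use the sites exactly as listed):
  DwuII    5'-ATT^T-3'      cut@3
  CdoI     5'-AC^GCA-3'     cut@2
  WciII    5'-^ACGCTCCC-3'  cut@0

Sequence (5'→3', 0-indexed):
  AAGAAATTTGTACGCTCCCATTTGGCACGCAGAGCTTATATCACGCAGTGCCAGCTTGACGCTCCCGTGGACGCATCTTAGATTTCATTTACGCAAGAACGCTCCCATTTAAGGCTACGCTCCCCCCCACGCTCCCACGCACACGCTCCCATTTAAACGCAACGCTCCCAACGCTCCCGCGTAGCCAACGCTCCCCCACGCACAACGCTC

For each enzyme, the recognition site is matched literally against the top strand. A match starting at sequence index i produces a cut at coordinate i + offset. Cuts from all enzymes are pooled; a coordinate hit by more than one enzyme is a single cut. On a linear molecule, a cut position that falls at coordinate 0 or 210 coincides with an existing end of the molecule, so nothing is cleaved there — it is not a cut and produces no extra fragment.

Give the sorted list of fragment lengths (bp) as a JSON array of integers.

[3,3,3,4,5,5,6,6,7,8,9,10,11,11,11,11,12,12,12,14,14,16,17]

Scan for sites:
  DwuII (ATTT, off=3): starts [5, 19, 81, 86, 106, 150] → cuts [8, 22, 84, 89, 109, 153]
  CdoI (ACGCA, off=2): starts [26, 42, 70, 90, 136, 156, 197] → cuts [28, 44, 72, 92, 138, 158, 199]
  WciII (ACGCTCCC, off=0): starts [11, 58, 98, 116, 128, 142, 161, 170, 187] → cuts [11, 58, 98, 116, 128, 142, 161, 170, 187]

Pooled cuts: [8, 11, 22, 28, 44, 58, 72, 84, 89, 92, 98, 109, 116, 128, 138, 142, 153, 158, 161, 170, 187, 199]

Fragment lengths:
  [0,8): 8 bp
  [8,11): 3 bp
  [11,22): 11 bp
  [22,28): 6 bp
  [28,44): 16 bp
  [44,58): 14 bp
  [58,72): 14 bp
  [72,84): 12 bp
  [84,89): 5 bp
  [89,92): 3 bp
  [92,98): 6 bp
  [98,109): 11 bp
  [109,116): 7 bp
  [116,128): 12 bp
  [128,138): 10 bp
  [138,142): 4 bp
  [142,153): 11 bp
  [153,158): 5 bp
  [158,161): 3 bp
  [161,170): 9 bp
  [170,187): 17 bp
  [187,199): 12 bp
  [199,210): 11 bp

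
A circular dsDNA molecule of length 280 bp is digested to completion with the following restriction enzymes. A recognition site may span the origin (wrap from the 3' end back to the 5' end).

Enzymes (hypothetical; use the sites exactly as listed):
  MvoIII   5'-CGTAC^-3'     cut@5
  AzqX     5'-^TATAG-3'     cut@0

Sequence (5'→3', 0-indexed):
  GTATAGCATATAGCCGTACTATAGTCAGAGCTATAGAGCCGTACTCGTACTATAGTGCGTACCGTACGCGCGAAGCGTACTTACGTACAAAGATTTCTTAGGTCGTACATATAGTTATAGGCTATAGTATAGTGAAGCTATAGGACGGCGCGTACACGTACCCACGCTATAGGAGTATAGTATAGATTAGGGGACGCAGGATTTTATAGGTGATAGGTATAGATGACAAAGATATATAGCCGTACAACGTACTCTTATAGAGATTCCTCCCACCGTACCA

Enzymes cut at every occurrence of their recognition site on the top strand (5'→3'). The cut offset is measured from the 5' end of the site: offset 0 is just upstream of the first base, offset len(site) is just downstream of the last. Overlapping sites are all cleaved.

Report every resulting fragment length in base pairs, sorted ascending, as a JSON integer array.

Site scan:
  MvoIII (CGTAC, off=5): starts [14, 39, 45, 57, 62, 75, 83, 103, 150, 156, 240, 247, 273] → cuts [19, 44, 50, 62, 67, 80, 88, 108, 155, 161, 245, 252, 278]
  AzqX (TATAG, off=0): starts [1, 8, 19, 31, 50, 109, 115, 122, 127, 138, 167, 175, 180, 204, 217, 234, 255] → cuts [1, 8, 19, 31, 50, 109, 115, 122, 127, 138, 167, 175, 180, 204, 217, 234, 255]

All cut coordinates (distinct, sorted): [1, 8, 19, 31, 44, 50, 62, 67, 80, 88, 108, 109, 115, 122, 127, 138, 155, 161, 167, 175, 180, 204, 217, 234, 245, 252, 255, 278]

Fragment lengths:
  1→8: 7 bp
  8→19: 11 bp
  19→31: 12 bp
  31→44: 13 bp
  44→50: 6 bp
  50→62: 12 bp
  62→67: 5 bp
  67→80: 13 bp
  80→88: 8 bp
  88→108: 20 bp
  108→109: 1 bp
  109→115: 6 bp
  115→122: 7 bp
  122→127: 5 bp
  127→138: 11 bp
  138→155: 17 bp
  155→161: 6 bp
  161→167: 6 bp
  167→175: 8 bp
  175→180: 5 bp
  180→204: 24 bp
  204→217: 13 bp
  217→234: 17 bp
  234→245: 11 bp
  245→252: 7 bp
  252→255: 3 bp
  255→278: 23 bp
  278→1 (wrap): 280-278+1 = 3 bp

[1,3,3,5,5,5,6,6,6,6,7,7,7,8,8,11,11,11,12,12,13,13,13,17,17,20,23,24]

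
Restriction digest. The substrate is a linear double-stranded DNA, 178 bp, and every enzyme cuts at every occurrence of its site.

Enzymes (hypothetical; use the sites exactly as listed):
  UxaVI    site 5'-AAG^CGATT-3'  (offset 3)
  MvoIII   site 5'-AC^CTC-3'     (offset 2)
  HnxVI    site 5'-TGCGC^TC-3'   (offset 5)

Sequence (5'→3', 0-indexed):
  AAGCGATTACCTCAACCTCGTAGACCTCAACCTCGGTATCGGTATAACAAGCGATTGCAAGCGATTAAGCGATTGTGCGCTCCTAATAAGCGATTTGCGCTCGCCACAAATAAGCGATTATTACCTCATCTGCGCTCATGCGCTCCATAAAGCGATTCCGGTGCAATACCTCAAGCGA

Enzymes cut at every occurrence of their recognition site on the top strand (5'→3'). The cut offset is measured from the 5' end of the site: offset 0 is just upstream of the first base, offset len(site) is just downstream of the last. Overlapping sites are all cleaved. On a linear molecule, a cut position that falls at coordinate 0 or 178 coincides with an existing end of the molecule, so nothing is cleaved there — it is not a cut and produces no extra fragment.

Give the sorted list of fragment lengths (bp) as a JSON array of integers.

[3,6,6,7,8,8,9,9,9,10,10,10,10,11,11,14,17,20]

Scan for sites:
  UxaVI AAGCGATT/3: at [0, 48, 58, 66, 87, 111, 149] ⇒ [3, 51, 61, 69, 90, 114, 152]
  MvoIII ACCTC/2: at [8, 14, 23, 29, 122, 167] ⇒ [10, 16, 25, 31, 124, 169]
  HnxVI TGCGCTC/5: at [75, 95, 130, 138] ⇒ [80, 100, 135, 143]

Pooled cuts: [3, 10, 16, 25, 31, 51, 61, 69, 80, 90, 100, 114, 124, 135, 143, 152, 169]

Fragments:
  [0,3): 3 bp
  [3,10): 7 bp
  [10,16): 6 bp
  [16,25): 9 bp
  [25,31): 6 bp
  [31,51): 20 bp
  [51,61): 10 bp
  [61,69): 8 bp
  [69,80): 11 bp
  [80,90): 10 bp
  [90,100): 10 bp
  [100,114): 14 bp
  [114,124): 10 bp
  [124,135): 11 bp
  [135,143): 8 bp
  [143,152): 9 bp
  [152,169): 17 bp
  [169,178): 9 bp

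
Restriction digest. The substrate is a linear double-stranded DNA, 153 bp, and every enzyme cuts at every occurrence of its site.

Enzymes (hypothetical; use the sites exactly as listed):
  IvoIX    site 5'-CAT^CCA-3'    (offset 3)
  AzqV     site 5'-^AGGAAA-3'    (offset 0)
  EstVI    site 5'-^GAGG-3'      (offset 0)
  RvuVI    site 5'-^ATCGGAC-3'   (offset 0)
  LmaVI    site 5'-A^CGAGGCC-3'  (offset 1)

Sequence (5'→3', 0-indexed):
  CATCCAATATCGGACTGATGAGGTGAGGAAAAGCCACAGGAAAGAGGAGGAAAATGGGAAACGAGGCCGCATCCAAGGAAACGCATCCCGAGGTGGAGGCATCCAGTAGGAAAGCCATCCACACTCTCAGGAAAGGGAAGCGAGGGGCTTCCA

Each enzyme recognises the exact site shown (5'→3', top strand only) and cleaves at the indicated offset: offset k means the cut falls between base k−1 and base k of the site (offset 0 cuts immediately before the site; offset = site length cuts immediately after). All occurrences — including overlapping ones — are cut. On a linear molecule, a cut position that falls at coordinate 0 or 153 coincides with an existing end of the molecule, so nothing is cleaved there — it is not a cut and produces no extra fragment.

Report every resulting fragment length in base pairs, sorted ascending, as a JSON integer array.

[1,1,1,3,3,3,5,5,5,6,6,7,10,10,11,11,12,12,13,14,14]

Scan for sites:
  IvoIX (CATCCA, off=3): starts [0, 69, 99, 115] → cuts [3, 72, 102, 118]
  AzqV (AGGAAA, off=0): starts [25, 37, 47, 75, 107, 128] → cuts [25, 37, 47, 75, 107, 128]
  EstVI (GAGG, off=0): starts [19, 24, 43, 46, 62, 89, 95, 141] → cuts [19, 24, 43, 46, 62, 89, 95, 141]
  RvuVI (ATCGGAC, off=0): starts [8] → cuts [8]
  LmaVI (ACGAGGCC, off=1): starts [60] → cuts [61]

Pooled cuts: [3, 8, 19, 24, 25, 37, 43, 46, 47, 61, 62, 72, 75, 89, 95, 102, 107, 118, 128, 141]

Fragment lengths:
  [0,3): 3 bp
  [3,8): 5 bp
  [8,19): 11 bp
  [19,24): 5 bp
  [24,25): 1 bp
  [25,37): 12 bp
  [37,43): 6 bp
  [43,46): 3 bp
  [46,47): 1 bp
  [47,61): 14 bp
  [61,62): 1 bp
  [62,72): 10 bp
  [72,75): 3 bp
  [75,89): 14 bp
  [89,95): 6 bp
  [95,102): 7 bp
  [102,107): 5 bp
  [107,118): 11 bp
  [118,128): 10 bp
  [128,141): 13 bp
  [141,153): 12 bp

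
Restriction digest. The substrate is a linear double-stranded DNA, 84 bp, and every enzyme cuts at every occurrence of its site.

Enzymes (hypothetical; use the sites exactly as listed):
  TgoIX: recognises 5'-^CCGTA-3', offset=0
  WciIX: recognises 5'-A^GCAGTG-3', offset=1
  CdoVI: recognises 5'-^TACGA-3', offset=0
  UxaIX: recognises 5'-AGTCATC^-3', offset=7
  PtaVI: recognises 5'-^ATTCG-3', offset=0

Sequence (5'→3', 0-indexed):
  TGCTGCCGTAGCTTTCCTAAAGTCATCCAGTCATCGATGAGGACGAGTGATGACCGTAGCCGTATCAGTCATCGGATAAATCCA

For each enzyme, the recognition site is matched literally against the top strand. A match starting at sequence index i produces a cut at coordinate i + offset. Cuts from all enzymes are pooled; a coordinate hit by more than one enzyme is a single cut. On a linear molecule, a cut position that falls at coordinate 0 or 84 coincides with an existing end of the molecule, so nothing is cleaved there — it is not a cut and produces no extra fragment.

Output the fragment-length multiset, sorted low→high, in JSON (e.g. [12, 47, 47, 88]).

[5,6,8,11,14,18,22]

Per-enzyme occurrences:
  TgoIX CCGTA/0: at [5, 53, 59] ⇒ [5, 53, 59]
  WciIX (AGCAGTG, off=1): no sites
  CdoVI (TACGA, off=0): no sites
  UxaIX AGTCATC/7: at [20, 28, 66] ⇒ [27, 35, 73]
  PtaVI (ATTCG, off=0): no sites

Pooled cuts: [5, 27, 35, 53, 59, 73]

Fragments:
  [0,5): 5 bp
  [5,27): 22 bp
  [27,35): 8 bp
  [35,53): 18 bp
  [53,59): 6 bp
  [59,73): 14 bp
  [73,84): 11 bp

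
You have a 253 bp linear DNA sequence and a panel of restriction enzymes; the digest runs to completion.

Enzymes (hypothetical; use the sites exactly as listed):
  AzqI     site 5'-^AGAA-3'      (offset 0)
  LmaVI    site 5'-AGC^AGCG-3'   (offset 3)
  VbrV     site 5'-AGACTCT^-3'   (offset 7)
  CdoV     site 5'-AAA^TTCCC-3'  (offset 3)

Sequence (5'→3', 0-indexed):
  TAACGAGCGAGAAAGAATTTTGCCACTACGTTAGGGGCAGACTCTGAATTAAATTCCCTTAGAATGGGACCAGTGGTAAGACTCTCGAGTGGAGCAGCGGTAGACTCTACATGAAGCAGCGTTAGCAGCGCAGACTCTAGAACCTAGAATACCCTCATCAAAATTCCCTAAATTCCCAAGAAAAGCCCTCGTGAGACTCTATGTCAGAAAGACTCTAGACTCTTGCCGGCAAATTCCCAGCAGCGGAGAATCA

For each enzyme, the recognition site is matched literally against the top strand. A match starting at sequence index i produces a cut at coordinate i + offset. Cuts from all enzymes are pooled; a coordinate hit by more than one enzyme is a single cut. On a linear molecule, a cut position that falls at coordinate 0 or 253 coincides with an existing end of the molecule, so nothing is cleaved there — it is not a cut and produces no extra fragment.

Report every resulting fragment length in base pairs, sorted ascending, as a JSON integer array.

[4,5,5,6,7,7,7,7,8,8,9,9,9,9,10,10,11,12,13,18,22,25,32]

Per-enzyme occurrences:
  AzqI (AGAA, off=0): starts [9, 13, 60, 138, 145, 178, 205, 246] → cuts [9, 13, 60, 138, 145, 178, 205, 246]
  LmaVI (AGCAGCG, off=3): starts [92, 114, 123, 238] → cuts [95, 117, 126, 241]
  VbrV (AGACTCT, off=7): starts [38, 78, 101, 131, 193, 209, 216] → cuts [45, 85, 108, 138, 200, 216, 223]
  CdoV (AAATTCCC, off=3): starts [50, 160, 169, 230] → cuts [53, 163, 172, 233]

Pooled cuts: [9, 13, 45, 53, 60, 85, 95, 108, 117, 126, 138, 145, 163, 172, 178, 200, 205, 216, 223, 233, 241, 246]

Fragment lengths:
  [0,9): 9 bp
  [9,13): 4 bp
  [13,45): 32 bp
  [45,53): 8 bp
  [53,60): 7 bp
  [60,85): 25 bp
  [85,95): 10 bp
  [95,108): 13 bp
  [108,117): 9 bp
  [117,126): 9 bp
  [126,138): 12 bp
  [138,145): 7 bp
  [145,163): 18 bp
  [163,172): 9 bp
  [172,178): 6 bp
  [178,200): 22 bp
  [200,205): 5 bp
  [205,216): 11 bp
  [216,223): 7 bp
  [223,233): 10 bp
  [233,241): 8 bp
  [241,246): 5 bp
  [246,253): 7 bp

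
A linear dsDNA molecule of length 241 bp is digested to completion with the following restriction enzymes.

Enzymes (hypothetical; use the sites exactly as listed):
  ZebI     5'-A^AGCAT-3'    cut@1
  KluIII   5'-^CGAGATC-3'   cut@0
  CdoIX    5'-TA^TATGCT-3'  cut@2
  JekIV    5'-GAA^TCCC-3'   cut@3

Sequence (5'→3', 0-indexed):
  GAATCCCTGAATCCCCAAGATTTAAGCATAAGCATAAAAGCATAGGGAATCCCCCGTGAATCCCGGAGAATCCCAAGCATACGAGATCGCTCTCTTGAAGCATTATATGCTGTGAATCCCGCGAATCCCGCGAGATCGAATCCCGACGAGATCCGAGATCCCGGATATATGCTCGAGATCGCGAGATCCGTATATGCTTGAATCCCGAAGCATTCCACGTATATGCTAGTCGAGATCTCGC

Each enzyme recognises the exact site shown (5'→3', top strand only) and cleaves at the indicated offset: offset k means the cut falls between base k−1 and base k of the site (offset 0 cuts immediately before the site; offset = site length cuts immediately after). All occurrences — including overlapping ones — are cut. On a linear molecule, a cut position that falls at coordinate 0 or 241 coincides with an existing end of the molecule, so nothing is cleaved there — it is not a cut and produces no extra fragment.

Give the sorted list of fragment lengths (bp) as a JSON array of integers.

[3,5,5,6,6,6,6,6,7,7,8,8,8,9,9,10,10,10,11,11,11,11,11,13,13,14,17]

Per-enzyme occurrences:
  ZebI (AAGCAT, off=1): starts [23, 29, 37, 74, 97, 207] → cuts [24, 30, 38, 75, 98, 208]
  KluIII (CGAGATC, off=0): starts [81, 130, 146, 153, 173, 181, 230] → cuts [81, 130, 146, 153, 173, 181, 230]
  CdoIX (TATATGCT, off=2): starts [103, 165, 190, 219] → cuts [105, 167, 192, 221]
  JekIV (GAATCCC, off=3): starts [0, 8, 46, 57, 67, 113, 122, 137, 199] → cuts [3, 11, 49, 60, 70, 116, 125, 140, 202]

All cut coordinates (distinct, sorted): [3, 11, 24, 30, 38, 49, 60, 70, 75, 81, 98, 105, 116, 125, 130, 140, 146, 153, 167, 173, 181, 192, 202, 208, 221, 230]

Fragment lengths:
  [0,3): 3 bp
  [3,11): 8 bp
  [11,24): 13 bp
  [24,30): 6 bp
  [30,38): 8 bp
  [38,49): 11 bp
  [49,60): 11 bp
  [60,70): 10 bp
  [70,75): 5 bp
  [75,81): 6 bp
  [81,98): 17 bp
  [98,105): 7 bp
  [105,116): 11 bp
  [116,125): 9 bp
  [125,130): 5 bp
  [130,140): 10 bp
  [140,146): 6 bp
  [146,153): 7 bp
  [153,167): 14 bp
  [167,173): 6 bp
  [173,181): 8 bp
  [181,192): 11 bp
  [192,202): 10 bp
  [202,208): 6 bp
  [208,221): 13 bp
  [221,230): 9 bp
  [230,241): 11 bp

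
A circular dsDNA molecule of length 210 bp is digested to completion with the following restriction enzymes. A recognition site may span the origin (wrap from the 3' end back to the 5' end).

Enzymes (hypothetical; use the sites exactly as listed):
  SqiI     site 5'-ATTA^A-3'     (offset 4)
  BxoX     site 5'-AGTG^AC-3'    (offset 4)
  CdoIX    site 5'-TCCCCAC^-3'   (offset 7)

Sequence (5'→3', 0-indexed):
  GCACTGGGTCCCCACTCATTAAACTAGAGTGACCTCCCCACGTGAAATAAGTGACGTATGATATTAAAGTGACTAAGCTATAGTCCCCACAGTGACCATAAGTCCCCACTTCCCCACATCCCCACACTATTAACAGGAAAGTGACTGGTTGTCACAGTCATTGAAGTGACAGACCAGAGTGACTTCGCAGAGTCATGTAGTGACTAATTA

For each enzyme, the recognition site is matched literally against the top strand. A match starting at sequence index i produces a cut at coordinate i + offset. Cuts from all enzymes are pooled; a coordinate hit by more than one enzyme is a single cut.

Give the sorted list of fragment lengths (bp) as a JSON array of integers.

[4,5,6,7,8,8,10,10,11,12,13,13,15,19,21,23,25]

Scan for sites:
  SqiI (ATTAA, off=4): starts [17, 62, 128] → cuts [21, 66, 132]
  BxoX (AGTGAC, off=4): starts [27, 49, 67, 90, 139, 164, 177, 198] → cuts [31, 53, 71, 94, 143, 168, 181, 202]
  CdoIX (TCCCCAC, off=7): starts [8, 34, 83, 102, 110, 118] → cuts [15, 41, 90, 109, 117, 125]

All cut coordinates (distinct, sorted): [15, 21, 31, 41, 53, 66, 71, 90, 94, 109, 117, 125, 132, 143, 168, 181, 202]

Fragments:
  15→21: 6 bp
  21→31: 10 bp
  31→41: 10 bp
  41→53: 12 bp
  53→66: 13 bp
  66→71: 5 bp
  71→90: 19 bp
  90→94: 4 bp
  94→109: 15 bp
  109→117: 8 bp
  117→125: 8 bp
  125→132: 7 bp
  132→143: 11 bp
  143→168: 25 bp
  168→181: 13 bp
  181→202: 21 bp
  202→15 (wrap): 210-202+15 = 23 bp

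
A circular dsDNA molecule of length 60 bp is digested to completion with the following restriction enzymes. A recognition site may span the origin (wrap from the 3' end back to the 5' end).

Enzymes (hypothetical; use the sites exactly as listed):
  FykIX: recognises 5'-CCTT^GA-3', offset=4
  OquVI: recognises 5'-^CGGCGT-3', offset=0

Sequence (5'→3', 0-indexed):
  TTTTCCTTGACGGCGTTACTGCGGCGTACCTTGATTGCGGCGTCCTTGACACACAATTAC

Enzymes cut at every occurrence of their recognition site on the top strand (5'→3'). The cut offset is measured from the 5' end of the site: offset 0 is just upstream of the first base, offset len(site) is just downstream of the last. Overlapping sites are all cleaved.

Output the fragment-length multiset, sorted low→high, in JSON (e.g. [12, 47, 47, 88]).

[2,5,10,11,11,21]

Scan for sites:
  FykIX (CCTTGA, off=4): starts [4, 28, 43] → cuts [8, 32, 47]
  OquVI (CGGCGT, off=0): starts [10, 21, 37] → cuts [10, 21, 37]

All cut coordinates (distinct, sorted): [8, 10, 21, 32, 37, 47]

Fragment lengths:
  8→10: 2 bp
  10→21: 11 bp
  21→32: 11 bp
  32→37: 5 bp
  37→47: 10 bp
  47→8 (wrap): 60-47+8 = 21 bp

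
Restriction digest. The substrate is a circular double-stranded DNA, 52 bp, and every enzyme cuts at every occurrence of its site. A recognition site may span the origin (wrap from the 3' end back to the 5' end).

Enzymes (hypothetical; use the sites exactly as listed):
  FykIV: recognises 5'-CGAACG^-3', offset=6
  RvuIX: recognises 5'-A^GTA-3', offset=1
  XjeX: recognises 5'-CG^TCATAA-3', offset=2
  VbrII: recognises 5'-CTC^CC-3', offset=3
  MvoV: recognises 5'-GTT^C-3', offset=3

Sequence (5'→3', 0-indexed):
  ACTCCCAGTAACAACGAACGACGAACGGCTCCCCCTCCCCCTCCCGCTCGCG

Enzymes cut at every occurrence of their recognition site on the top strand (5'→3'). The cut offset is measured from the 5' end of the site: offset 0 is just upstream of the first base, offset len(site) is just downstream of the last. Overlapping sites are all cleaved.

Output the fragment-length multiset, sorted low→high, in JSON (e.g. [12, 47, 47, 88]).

Site scan:
  FykIV CGAACG/6: at [14, 21] ⇒ [20, 27]
  RvuIX AGTA/1: at [6] ⇒ [7]
  XjeX (CGTCATAA, off=2): no sites
  VbrII CTCCC/3: at [1, 28, 34, 40] ⇒ [4, 31, 37, 43]
  MvoV (GTTC, off=3): no sites

Pooled cuts: [4, 7, 20, 27, 31, 37, 43]

Fragment lengths:
  4→7: 3 bp
  7→20: 13 bp
  20→27: 7 bp
  27→31: 4 bp
  31→37: 6 bp
  37→43: 6 bp
  43→4 (wrap): 52-43+4 = 13 bp

[3,4,6,6,7,13,13]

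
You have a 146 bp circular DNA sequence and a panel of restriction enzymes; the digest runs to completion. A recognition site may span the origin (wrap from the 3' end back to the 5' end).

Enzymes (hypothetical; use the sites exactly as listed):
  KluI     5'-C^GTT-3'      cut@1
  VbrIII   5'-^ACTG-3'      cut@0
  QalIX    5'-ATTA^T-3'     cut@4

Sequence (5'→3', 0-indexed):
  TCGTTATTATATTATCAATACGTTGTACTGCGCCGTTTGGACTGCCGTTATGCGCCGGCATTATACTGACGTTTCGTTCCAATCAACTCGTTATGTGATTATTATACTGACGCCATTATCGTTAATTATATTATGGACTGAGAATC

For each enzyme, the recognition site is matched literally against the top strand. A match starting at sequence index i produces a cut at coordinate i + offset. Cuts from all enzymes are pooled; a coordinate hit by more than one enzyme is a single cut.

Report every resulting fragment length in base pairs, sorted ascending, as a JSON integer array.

Site scan:
  KluI CGTT/1: at [1, 20, 33, 45, 69, 74, 88, 119] ⇒ [2, 21, 34, 46, 70, 75, 89, 120]
  VbrIII ACTG/0: at [26, 40, 64, 105, 136] ⇒ [26, 40, 64, 105, 136]
  QalIX ATTAT/4: at [5, 10, 59, 97, 100, 114, 124, 129] ⇒ [9, 14, 63, 101, 104, 118, 128, 133]

All cut coordinates (distinct, sorted): [2, 9, 14, 21, 26, 34, 40, 46, 63, 64, 70, 75, 89, 101, 104, 105, 118, 120, 128, 133, 136]

Fragments:
  2→9: 7 bp
  9→14: 5 bp
  14→21: 7 bp
  21→26: 5 bp
  26→34: 8 bp
  34→40: 6 bp
  40→46: 6 bp
  46→63: 17 bp
  63→64: 1 bp
  64→70: 6 bp
  70→75: 5 bp
  75→89: 14 bp
  89→101: 12 bp
  101→104: 3 bp
  104→105: 1 bp
  105→118: 13 bp
  118→120: 2 bp
  120→128: 8 bp
  128→133: 5 bp
  133→136: 3 bp
  136→2 (wrap): 146-136+2 = 12 bp

[1,1,2,3,3,5,5,5,5,6,6,6,7,7,8,8,12,12,13,14,17]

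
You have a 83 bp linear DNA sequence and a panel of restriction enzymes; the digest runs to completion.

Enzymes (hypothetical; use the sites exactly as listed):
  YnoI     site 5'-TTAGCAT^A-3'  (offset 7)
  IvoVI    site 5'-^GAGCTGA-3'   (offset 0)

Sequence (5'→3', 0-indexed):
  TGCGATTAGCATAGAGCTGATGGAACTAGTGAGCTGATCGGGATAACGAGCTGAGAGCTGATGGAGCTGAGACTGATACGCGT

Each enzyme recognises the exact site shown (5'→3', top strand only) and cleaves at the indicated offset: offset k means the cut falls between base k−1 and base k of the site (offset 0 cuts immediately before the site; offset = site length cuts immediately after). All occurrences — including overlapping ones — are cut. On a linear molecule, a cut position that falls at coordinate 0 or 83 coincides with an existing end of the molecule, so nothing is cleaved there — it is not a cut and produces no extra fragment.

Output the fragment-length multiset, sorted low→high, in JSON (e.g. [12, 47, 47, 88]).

[1,7,9,12,17,17,20]

Per-enzyme occurrences:
  YnoI (TTAGCATA, off=7): starts [5] → cuts [12]
  IvoVI (GAGCTGA, off=0): starts [13, 30, 47, 54, 63] → cuts [13, 30, 47, 54, 63]

Pooled cuts: [12, 13, 30, 47, 54, 63]

Fragments:
  [0,12): 12 bp
  [12,13): 1 bp
  [13,30): 17 bp
  [30,47): 17 bp
  [47,54): 7 bp
  [54,63): 9 bp
  [63,83): 20 bp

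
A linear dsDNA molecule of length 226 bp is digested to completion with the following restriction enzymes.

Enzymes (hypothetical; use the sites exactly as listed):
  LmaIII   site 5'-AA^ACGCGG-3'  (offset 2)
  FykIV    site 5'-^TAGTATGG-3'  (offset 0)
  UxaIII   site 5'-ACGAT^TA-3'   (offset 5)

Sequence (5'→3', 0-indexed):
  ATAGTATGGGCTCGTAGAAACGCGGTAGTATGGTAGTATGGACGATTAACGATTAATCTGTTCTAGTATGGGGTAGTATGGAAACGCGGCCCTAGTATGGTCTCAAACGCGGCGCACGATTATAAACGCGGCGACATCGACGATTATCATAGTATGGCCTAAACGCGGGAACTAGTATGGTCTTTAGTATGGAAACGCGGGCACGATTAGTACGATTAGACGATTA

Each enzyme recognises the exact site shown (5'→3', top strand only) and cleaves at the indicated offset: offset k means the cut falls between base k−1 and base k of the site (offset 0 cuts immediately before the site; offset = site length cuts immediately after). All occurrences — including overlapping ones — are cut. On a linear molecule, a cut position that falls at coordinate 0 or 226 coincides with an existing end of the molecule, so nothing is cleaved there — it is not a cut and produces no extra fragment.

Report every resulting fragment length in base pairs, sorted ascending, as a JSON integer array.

Site scan:
  LmaIII AAACGCGG/2: at [17, 81, 104, 123, 160, 192] ⇒ [19, 83, 106, 125, 162, 194]
  FykIV TAGTATGG/0: at [1, 25, 33, 63, 73, 92, 149, 172, 184] ⇒ [1, 25, 33, 63, 73, 92, 149, 172, 184]
  UxaIII ACGATTA/5: at [41, 48, 115, 139, 202, 211, 219] ⇒ [46, 53, 120, 144, 207, 216, 224]

Pooled cuts: [1, 19, 25, 33, 46, 53, 63, 73, 83, 92, 106, 120, 125, 144, 149, 162, 172, 184, 194, 207, 216, 224]

Fragment lengths:
  [0,1): 1 bp
  [1,19): 18 bp
  [19,25): 6 bp
  [25,33): 8 bp
  [33,46): 13 bp
  [46,53): 7 bp
  [53,63): 10 bp
  [63,73): 10 bp
  [73,83): 10 bp
  [83,92): 9 bp
  [92,106): 14 bp
  [106,120): 14 bp
  [120,125): 5 bp
  [125,144): 19 bp
  [144,149): 5 bp
  [149,162): 13 bp
  [162,172): 10 bp
  [172,184): 12 bp
  [184,194): 10 bp
  [194,207): 13 bp
  [207,216): 9 bp
  [216,224): 8 bp
  [224,226): 2 bp

[1,2,5,5,6,7,8,8,9,9,10,10,10,10,10,12,13,13,13,14,14,18,19]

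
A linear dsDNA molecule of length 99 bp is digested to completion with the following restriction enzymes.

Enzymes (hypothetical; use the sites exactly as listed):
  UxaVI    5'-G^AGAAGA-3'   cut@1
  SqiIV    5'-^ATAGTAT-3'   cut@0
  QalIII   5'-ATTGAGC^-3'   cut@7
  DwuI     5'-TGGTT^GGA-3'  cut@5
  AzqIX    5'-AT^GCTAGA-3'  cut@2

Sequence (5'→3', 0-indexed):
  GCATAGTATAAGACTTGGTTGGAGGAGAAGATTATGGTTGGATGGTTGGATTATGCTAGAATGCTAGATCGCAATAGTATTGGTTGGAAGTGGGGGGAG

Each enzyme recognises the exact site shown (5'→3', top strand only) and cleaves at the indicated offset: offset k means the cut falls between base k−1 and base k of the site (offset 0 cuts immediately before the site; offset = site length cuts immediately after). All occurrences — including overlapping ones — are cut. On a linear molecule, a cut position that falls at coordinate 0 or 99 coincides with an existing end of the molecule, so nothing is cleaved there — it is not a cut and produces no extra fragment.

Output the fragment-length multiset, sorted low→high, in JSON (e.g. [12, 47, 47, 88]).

[2,5,7,8,8,11,12,14,14,18]

Site scan:
  UxaVI (GAGAAGA, off=1): starts [24] → cuts [25]
  SqiIV (ATAGTAT, off=0): starts [2, 73] → cuts [2, 73]
  QalIII (ATTGAGC, off=7): no sites
  DwuI (TGGTTGGA, off=5): starts [15, 34, 42, 80] → cuts [20, 39, 47, 85]
  AzqIX (ATGCTAGA, off=2): starts [52, 60] → cuts [54, 62]

Pooled cuts: [2, 20, 25, 39, 47, 54, 62, 73, 85]

Fragment lengths:
  [0,2): 2 bp
  [2,20): 18 bp
  [20,25): 5 bp
  [25,39): 14 bp
  [39,47): 8 bp
  [47,54): 7 bp
  [54,62): 8 bp
  [62,73): 11 bp
  [73,85): 12 bp
  [85,99): 14 bp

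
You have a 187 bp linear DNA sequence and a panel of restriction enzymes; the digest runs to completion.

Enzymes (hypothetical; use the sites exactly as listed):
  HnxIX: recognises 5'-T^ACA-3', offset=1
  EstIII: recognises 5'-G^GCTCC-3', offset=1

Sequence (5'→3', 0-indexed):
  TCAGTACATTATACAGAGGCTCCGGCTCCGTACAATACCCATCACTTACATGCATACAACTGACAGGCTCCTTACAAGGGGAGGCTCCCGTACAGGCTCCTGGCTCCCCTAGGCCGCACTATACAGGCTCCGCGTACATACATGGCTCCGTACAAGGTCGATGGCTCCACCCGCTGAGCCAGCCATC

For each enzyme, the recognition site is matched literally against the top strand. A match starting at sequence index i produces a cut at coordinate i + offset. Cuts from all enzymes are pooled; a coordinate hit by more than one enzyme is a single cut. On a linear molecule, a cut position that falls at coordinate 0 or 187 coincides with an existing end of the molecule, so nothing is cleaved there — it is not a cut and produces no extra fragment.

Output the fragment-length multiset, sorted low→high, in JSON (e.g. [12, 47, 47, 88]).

[4,4,4,5,5,6,6,7,7,7,7,7,8,8,9,10,11,12,16,20,24]

Per-enzyme occurrences:
  HnxIX TACA/1: at [4, 11, 30, 46, 54, 72, 90, 121, 134, 138, 150] ⇒ [5, 12, 31, 47, 55, 73, 91, 122, 135, 139, 151]
  EstIII GGCTCC/1: at [17, 23, 65, 82, 94, 101, 125, 143, 162] ⇒ [18, 24, 66, 83, 95, 102, 126, 144, 163]

Pooled cuts: [5, 12, 18, 24, 31, 47, 55, 66, 73, 83, 91, 95, 102, 122, 126, 135, 139, 144, 151, 163]

Fragment lengths:
  [0,5): 5 bp
  [5,12): 7 bp
  [12,18): 6 bp
  [18,24): 6 bp
  [24,31): 7 bp
  [31,47): 16 bp
  [47,55): 8 bp
  [55,66): 11 bp
  [66,73): 7 bp
  [73,83): 10 bp
  [83,91): 8 bp
  [91,95): 4 bp
  [95,102): 7 bp
  [102,122): 20 bp
  [122,126): 4 bp
  [126,135): 9 bp
  [135,139): 4 bp
  [139,144): 5 bp
  [144,151): 7 bp
  [151,163): 12 bp
  [163,187): 24 bp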